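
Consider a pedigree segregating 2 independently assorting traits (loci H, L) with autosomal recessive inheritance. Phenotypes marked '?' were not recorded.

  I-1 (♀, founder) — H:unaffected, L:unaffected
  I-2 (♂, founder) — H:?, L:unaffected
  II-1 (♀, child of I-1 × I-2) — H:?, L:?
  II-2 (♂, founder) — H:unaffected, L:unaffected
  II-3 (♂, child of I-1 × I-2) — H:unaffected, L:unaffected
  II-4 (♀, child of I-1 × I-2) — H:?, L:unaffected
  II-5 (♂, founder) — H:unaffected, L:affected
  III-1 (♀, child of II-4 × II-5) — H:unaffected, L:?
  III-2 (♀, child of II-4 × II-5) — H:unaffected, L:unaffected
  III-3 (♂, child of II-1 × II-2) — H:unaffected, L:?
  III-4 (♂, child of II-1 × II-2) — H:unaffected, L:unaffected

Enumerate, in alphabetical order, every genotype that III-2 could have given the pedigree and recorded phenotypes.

H/I-1 un ·: HH|Hh
H/I-2 ? ·: HH|Hh|hh
H/II-1 ? I-1×I-2: HH|Hh|hh
H/II-2 un ·: HH|Hh
H/II-3 un I-1×I-2: HH|Hh
H/II-4 ? I-1×I-2: HH|Hh|hh
H/II-5 un ·: HH|Hh
H/III-1 un II-4×II-5: HH|Hh
H/III-2 un II-4×II-5: HH|Hh
H/III-3 un II-1×II-2: HH|Hh
H/III-4 un II-1×II-2: HH|Hh
⇒ H over [I-1,I-2,II-1,II-2,II-3,II-4,II-5,III-1,III-2,III-3,III-4]: 1315 consistent
L/I-1 un ·: LL|Ll
L/I-2 un ·: LL|Ll
L/II-1 ? I-1×I-2: LL|Ll|ll
L/II-2 un ·: LL|Ll
L/II-3 un I-1×I-2: LL|Ll
L/II-4 un I-1×I-2: LL|Ll
L/II-5 aff ·: ll
L/III-1 ? II-4×II-5: Ll|ll
L/III-2 un II-4×II-5: Ll
L/III-3 ? II-1×II-2: LL|Ll|ll
L/III-4 un II-1×II-2: LL|Ll
⇒ L over [I-1,I-2,II-1,II-2,II-3,II-4,II-5,III-1,III-2,III-3,III-4]: 293 consistent

III-2 ∈ {HH Ll, Hh Ll}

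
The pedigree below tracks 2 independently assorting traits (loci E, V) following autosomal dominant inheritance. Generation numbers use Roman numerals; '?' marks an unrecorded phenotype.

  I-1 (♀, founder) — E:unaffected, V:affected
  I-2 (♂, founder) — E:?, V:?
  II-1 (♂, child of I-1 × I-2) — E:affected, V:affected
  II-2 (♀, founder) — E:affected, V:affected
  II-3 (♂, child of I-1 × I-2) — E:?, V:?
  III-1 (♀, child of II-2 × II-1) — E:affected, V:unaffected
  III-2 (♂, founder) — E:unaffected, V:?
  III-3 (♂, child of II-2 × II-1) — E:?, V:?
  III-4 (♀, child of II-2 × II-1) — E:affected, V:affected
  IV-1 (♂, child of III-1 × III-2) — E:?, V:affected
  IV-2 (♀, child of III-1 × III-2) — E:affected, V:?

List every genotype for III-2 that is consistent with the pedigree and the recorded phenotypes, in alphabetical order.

III-2 ∈ {ee VV, ee Vv}

E/I-1 un ·: ee
E/I-2 ? ·: Ee|EE
E/II-1 aff I-1×I-2: Ee
E/II-2 aff ·: Ee|EE
E/II-3 ? I-1×I-2: ee|Ee
E/III-1 aff II-2×II-1: Ee|EE
E/III-2 un ·: ee
E/III-3 ? II-2×II-1: ee|Ee|EE
E/III-4 aff II-2×II-1: Ee|EE
E/IV-1 ? III-1×III-2: ee|Ee
E/IV-2 aff III-1×III-2: Ee
⇒ E over [I-1,I-2,II-1,II-2,II-3,III-1,III-2,III-3,III-4,IV-1,IV-2]: 90 consistent
V/I-1 aff ·: Vv|VV
V/I-2 ? ·: vv|Vv|VV
V/II-1 aff I-1×I-2: Vv
V/II-2 aff ·: Vv
V/II-3 ? I-1×I-2: vv|Vv|VV
V/III-1 un II-2×II-1: vv
V/III-2 ? ·: Vv|VV
V/III-3 ? II-2×II-1: vv|Vv|VV
V/III-4 aff II-2×II-1: Vv|VV
V/IV-1 aff III-1×III-2: Vv
V/IV-2 ? III-1×III-2: vv|Vv
⇒ V over [I-1,I-2,II-1,II-2,II-3,III-1,III-2,III-3,III-4,IV-1,IV-2]: 180 consistent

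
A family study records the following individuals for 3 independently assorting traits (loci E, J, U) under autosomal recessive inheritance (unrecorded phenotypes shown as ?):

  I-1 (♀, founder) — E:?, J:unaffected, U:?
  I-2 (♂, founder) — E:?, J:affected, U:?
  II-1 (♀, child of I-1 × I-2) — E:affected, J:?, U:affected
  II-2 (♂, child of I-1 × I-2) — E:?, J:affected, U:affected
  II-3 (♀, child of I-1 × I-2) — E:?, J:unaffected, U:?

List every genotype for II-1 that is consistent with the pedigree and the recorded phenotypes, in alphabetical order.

II-1 ∈ {ee Jj uu, ee jj uu}

E/I-1 ? ·: Ee|ee
E/I-2 ? ·: Ee|ee
E/II-1 aff I-1×I-2: ee
E/II-2 ? I-1×I-2: EE|Ee|ee
E/II-3 ? I-1×I-2: EE|Ee|ee
⇒ E over [I-1,I-2,II-1,II-2,II-3]: 18 consistent
J/I-1 un ·: Jj
J/I-2 aff ·: jj
J/II-1 ? I-1×I-2: Jj|jj
J/II-2 aff I-1×I-2: jj
J/II-3 un I-1×I-2: Jj
⇒ J over [I-1,I-2,II-1,II-2,II-3]: 2 consistent
U/I-1 ? ·: Uu|uu
U/I-2 ? ·: Uu|uu
U/II-1 aff I-1×I-2: uu
U/II-2 aff I-1×I-2: uu
U/II-3 ? I-1×I-2: UU|Uu|uu
⇒ U over [I-1,I-2,II-1,II-2,II-3]: 8 consistent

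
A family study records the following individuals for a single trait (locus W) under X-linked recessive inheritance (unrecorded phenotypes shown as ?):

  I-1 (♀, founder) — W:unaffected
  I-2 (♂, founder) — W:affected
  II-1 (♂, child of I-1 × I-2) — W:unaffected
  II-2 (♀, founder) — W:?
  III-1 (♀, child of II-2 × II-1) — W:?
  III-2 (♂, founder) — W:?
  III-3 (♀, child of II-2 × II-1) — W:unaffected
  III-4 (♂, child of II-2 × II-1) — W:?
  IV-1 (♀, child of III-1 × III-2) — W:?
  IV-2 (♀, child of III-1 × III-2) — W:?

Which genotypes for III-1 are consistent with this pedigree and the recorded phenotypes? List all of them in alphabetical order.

III-1 ∈ {X^WX^W, X^WX^w}

W/I-1 un ·: X^WX^W|X^WX^w
W/I-2 aff ·: X^wY
W/II-1 un I-1×I-2: X^WY
W/II-2 ? ·: X^WX^W|X^WX^w|X^wX^w
W/III-1 ? II-2×II-1: X^WX^W|X^WX^w
W/III-2 ? ·: X^WY|X^wY
W/III-3 un II-2×II-1: X^WX^W|X^WX^w
W/III-4 ? II-2×II-1: X^WY|X^wY
W/IV-1 ? III-1×III-2: X^WX^W|X^WX^w|X^wX^w
W/IV-2 ? III-1×III-2: X^WX^W|X^WX^w|X^wX^w
⇒ W over [I-1,I-2,II-1,II-2,III-1,III-2,III-3,III-4,IV-1,IV-2]: 100 consistent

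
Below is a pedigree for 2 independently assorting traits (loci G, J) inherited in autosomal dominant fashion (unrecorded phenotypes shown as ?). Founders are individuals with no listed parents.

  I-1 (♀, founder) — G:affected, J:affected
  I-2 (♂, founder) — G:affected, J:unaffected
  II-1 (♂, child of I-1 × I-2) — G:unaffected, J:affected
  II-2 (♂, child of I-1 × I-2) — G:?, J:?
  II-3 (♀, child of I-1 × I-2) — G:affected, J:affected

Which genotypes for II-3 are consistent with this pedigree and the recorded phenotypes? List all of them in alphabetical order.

II-3 ∈ {GG Jj, Gg Jj}

G/I-1 aff ·: Gg
G/I-2 aff ·: Gg
G/II-1 un I-1×I-2: gg
G/II-2 ? I-1×I-2: gg|Gg|GG
G/II-3 aff I-1×I-2: Gg|GG
⇒ G over [I-1,I-2,II-1,II-2,II-3]: 6 consistent
J/I-1 aff ·: Jj|JJ
J/I-2 un ·: jj
J/II-1 aff I-1×I-2: Jj
J/II-2 ? I-1×I-2: jj|Jj
J/II-3 aff I-1×I-2: Jj
⇒ J over [I-1,I-2,II-1,II-2,II-3]: 3 consistent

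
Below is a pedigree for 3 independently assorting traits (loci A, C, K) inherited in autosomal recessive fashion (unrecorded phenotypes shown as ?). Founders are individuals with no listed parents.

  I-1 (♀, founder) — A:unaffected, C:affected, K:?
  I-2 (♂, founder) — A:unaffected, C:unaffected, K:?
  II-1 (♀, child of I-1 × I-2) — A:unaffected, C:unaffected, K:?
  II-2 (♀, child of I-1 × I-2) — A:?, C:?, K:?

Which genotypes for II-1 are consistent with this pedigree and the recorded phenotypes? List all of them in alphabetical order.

II-1 ∈ {AA Cc KK, AA Cc Kk, AA Cc kk, Aa Cc KK, Aa Cc Kk, Aa Cc kk}

A/I-1 un ·: AA|Aa
A/I-2 un ·: AA|Aa
A/II-1 un I-1×I-2: AA|Aa
A/II-2 ? I-1×I-2: AA|Aa|aa
⇒ A over [I-1,I-2,II-1,II-2]: 15 consistent
C/I-1 aff ·: cc
C/I-2 un ·: CC|Cc
C/II-1 un I-1×I-2: Cc
C/II-2 ? I-1×I-2: Cc|cc
⇒ C over [I-1,I-2,II-1,II-2]: 3 consistent
K/I-1 ? ·: KK|Kk|kk
K/I-2 ? ·: KK|Kk|kk
K/II-1 ? I-1×I-2: KK|Kk|kk
K/II-2 ? I-1×I-2: KK|Kk|kk
⇒ K over [I-1,I-2,II-1,II-2]: 29 consistent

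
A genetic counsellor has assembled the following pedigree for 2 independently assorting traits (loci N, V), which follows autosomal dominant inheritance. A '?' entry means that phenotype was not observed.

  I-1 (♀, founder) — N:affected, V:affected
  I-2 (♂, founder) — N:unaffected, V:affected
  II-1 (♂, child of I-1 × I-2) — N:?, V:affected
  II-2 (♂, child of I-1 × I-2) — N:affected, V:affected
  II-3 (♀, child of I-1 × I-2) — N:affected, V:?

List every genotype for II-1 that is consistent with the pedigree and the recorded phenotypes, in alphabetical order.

N/I-1 aff ·: Nn|NN
N/I-2 un ·: nn
N/II-1 ? I-1×I-2: nn|Nn
N/II-2 aff I-1×I-2: Nn
N/II-3 aff I-1×I-2: Nn
⇒ N over [I-1,I-2,II-1,II-2,II-3]: 3 consistent
V/I-1 aff ·: Vv|VV
V/I-2 aff ·: Vv|VV
V/II-1 aff I-1×I-2: Vv|VV
V/II-2 aff I-1×I-2: Vv|VV
V/II-3 ? I-1×I-2: vv|Vv|VV
⇒ V over [I-1,I-2,II-1,II-2,II-3]: 29 consistent

II-1 ∈ {Nn VV, Nn Vv, nn VV, nn Vv}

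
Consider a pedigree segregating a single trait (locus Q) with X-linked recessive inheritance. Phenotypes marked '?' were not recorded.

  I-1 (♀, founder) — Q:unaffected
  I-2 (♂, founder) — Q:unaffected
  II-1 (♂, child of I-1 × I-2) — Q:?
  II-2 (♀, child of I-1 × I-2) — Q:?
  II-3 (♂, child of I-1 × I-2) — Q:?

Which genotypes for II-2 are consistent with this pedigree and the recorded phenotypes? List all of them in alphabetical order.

Q/I-1 un ·: X^QX^Q|X^QX^q
Q/I-2 un ·: X^QY
Q/II-1 ? I-1×I-2: X^QY|X^qY
Q/II-2 ? I-1×I-2: X^QX^Q|X^QX^q
Q/II-3 ? I-1×I-2: X^QY|X^qY
⇒ Q over [I-1,I-2,II-1,II-2,II-3]: 9 consistent

II-2 ∈ {X^QX^Q, X^QX^q}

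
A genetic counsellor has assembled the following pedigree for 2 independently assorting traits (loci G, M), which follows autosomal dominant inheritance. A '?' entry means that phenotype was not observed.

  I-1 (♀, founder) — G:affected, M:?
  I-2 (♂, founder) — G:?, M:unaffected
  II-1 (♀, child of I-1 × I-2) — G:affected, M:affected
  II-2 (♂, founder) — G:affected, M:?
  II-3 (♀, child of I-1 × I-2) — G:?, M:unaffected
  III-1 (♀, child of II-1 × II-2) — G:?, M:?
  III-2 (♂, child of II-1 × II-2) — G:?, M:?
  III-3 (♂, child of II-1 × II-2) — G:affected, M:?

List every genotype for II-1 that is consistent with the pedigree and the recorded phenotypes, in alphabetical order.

II-1 ∈ {GG Mm, Gg Mm}

G/I-1 aff ·: Gg|GG
G/I-2 ? ·: gg|Gg|GG
G/II-1 aff I-1×I-2: Gg|GG
G/II-2 aff ·: Gg|GG
G/II-3 ? I-1×I-2: gg|Gg|GG
G/III-1 ? II-1×II-2: gg|Gg|GG
G/III-2 ? II-1×II-2: gg|Gg|GG
G/III-3 aff II-1×II-2: Gg|GG
⇒ G over [I-1,I-2,II-1,II-2,II-3,III-1,III-2,III-3]: 332 consistent
M/I-1 ? ·: Mm
M/I-2 un ·: mm
M/II-1 aff I-1×I-2: Mm
M/II-2 ? ·: mm|Mm|MM
M/II-3 un I-1×I-2: mm
M/III-1 ? II-1×II-2: mm|Mm|MM
M/III-2 ? II-1×II-2: mm|Mm|MM
M/III-3 ? II-1×II-2: mm|Mm|MM
⇒ M over [I-1,I-2,II-1,II-2,II-3,III-1,III-2,III-3]: 43 consistent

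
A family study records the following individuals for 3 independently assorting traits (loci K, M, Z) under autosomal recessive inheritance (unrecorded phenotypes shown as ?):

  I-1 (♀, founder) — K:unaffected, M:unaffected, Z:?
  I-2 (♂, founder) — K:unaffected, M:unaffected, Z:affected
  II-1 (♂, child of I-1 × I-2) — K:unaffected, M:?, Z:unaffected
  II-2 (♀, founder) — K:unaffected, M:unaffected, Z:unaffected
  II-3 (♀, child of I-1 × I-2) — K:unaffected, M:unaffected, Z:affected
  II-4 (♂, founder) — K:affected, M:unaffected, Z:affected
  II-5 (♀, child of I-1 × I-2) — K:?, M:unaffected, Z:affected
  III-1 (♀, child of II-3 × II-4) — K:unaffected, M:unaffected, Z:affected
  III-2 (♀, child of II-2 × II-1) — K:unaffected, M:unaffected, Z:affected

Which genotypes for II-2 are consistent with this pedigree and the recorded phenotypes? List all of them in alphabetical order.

K/I-1 un ·: KK|Kk
K/I-2 un ·: KK|Kk
K/II-1 un I-1×I-2: KK|Kk
K/II-2 un ·: KK|Kk
K/II-3 un I-1×I-2: KK|Kk
K/II-4 aff ·: kk
K/II-5 ? I-1×I-2: KK|Kk|kk
K/III-1 un II-3×II-4: Kk
K/III-2 un II-2×II-1: KK|Kk
⇒ K over [I-1,I-2,II-1,II-2,II-3,II-4,II-5,III-1,III-2]: 101 consistent
M/I-1 un ·: MM|Mm
M/I-2 un ·: MM|Mm
M/II-1 ? I-1×I-2: MM|Mm|mm
M/II-2 un ·: MM|Mm
M/II-3 un I-1×I-2: MM|Mm
M/II-4 un ·: MM|Mm
M/II-5 un I-1×I-2: MM|Mm
M/III-1 un II-3×II-4: MM|Mm
M/III-2 un II-2×II-1: MM|Mm
⇒ M over [I-1,I-2,II-1,II-2,II-3,II-4,II-5,III-1,III-2]: 331 consistent
Z/I-1 ? ·: Zz
Z/I-2 aff ·: zz
Z/II-1 un I-1×I-2: Zz
Z/II-2 un ·: Zz
Z/II-3 aff I-1×I-2: zz
Z/II-4 aff ·: zz
Z/II-5 aff I-1×I-2: zz
Z/III-1 aff II-3×II-4: zz
Z/III-2 aff II-2×II-1: zz
⇒ Z over [I-1,I-2,II-1,II-2,II-3,II-4,II-5,III-1,III-2]: 1 consistent

II-2 ∈ {KK MM Zz, KK Mm Zz, Kk MM Zz, Kk Mm Zz}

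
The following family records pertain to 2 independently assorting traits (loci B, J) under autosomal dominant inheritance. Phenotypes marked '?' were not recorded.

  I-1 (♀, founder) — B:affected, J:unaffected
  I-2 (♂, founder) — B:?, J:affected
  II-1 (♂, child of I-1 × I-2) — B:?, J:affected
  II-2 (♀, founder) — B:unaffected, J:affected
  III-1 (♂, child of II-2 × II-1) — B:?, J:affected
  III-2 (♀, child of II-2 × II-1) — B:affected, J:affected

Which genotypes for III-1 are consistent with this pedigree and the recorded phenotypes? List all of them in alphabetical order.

III-1 ∈ {Bb JJ, Bb Jj, bb JJ, bb Jj}

B/I-1 aff ·: Bb|BB
B/I-2 ? ·: bb|Bb|BB
B/II-1 ? I-1×I-2: Bb|BB
B/II-2 un ·: bb
B/III-1 ? II-2×II-1: bb|Bb
B/III-2 aff II-2×II-1: Bb
⇒ B over [I-1,I-2,II-1,II-2,III-1,III-2]: 14 consistent
J/I-1 un ·: jj
J/I-2 aff ·: Jj|JJ
J/II-1 aff I-1×I-2: Jj
J/II-2 aff ·: Jj|JJ
J/III-1 aff II-2×II-1: Jj|JJ
J/III-2 aff II-2×II-1: Jj|JJ
⇒ J over [I-1,I-2,II-1,II-2,III-1,III-2]: 16 consistent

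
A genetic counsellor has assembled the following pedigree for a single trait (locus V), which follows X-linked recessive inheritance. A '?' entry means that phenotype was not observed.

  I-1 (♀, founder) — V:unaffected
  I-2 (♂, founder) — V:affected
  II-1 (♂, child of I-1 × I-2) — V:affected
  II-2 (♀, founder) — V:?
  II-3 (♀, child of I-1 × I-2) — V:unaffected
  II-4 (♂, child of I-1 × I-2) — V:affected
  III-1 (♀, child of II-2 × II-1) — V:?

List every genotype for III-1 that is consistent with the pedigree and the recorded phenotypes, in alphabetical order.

III-1 ∈ {X^VX^v, X^vX^v}

V/I-1 un ·: X^VX^v
V/I-2 aff ·: X^vY
V/II-1 aff I-1×I-2: X^vY
V/II-2 ? ·: X^VX^V|X^VX^v|X^vX^v
V/II-3 un I-1×I-2: X^VX^v
V/II-4 aff I-1×I-2: X^vY
V/III-1 ? II-2×II-1: X^VX^v|X^vX^v
⇒ V over [I-1,I-2,II-1,II-2,II-3,II-4,III-1]: 4 consistent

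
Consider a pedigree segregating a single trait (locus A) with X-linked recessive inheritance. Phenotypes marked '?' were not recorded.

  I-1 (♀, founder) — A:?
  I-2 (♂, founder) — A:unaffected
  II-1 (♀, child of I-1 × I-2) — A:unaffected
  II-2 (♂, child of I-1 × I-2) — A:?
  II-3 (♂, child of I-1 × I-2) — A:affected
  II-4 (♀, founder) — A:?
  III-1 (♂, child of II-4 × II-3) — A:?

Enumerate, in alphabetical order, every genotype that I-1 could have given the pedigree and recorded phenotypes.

I-1 ∈ {X^AX^a, X^aX^a}

A/I-1 ? ·: X^AX^a|X^aX^a
A/I-2 un ·: X^AY
A/II-1 un I-1×I-2: X^AX^A|X^AX^a
A/II-2 ? I-1×I-2: X^AY|X^aY
A/II-3 aff I-1×I-2: X^aY
A/II-4 ? ·: X^AX^A|X^AX^a|X^aX^a
A/III-1 ? II-4×II-3: X^AY|X^aY
⇒ A over [I-1,I-2,II-1,II-2,II-3,II-4,III-1]: 20 consistent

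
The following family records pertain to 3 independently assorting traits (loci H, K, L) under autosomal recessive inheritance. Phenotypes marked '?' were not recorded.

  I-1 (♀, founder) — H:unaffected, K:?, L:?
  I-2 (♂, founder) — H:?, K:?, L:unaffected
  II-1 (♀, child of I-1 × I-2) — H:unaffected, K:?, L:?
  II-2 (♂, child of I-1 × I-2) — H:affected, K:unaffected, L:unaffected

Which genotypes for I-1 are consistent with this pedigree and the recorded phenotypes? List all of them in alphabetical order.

I-1 ∈ {Hh KK LL, Hh KK Ll, Hh KK ll, Hh Kk LL, Hh Kk Ll, Hh Kk ll, Hh kk LL, Hh kk Ll, Hh kk ll}

H/I-1 un ·: Hh
H/I-2 ? ·: Hh|hh
H/II-1 un I-1×I-2: HH|Hh
H/II-2 aff I-1×I-2: hh
⇒ H over [I-1,I-2,II-1,II-2]: 3 consistent
K/I-1 ? ·: KK|Kk|kk
K/I-2 ? ·: KK|Kk|kk
K/II-1 ? I-1×I-2: KK|Kk|kk
K/II-2 un I-1×I-2: KK|Kk
⇒ K over [I-1,I-2,II-1,II-2]: 21 consistent
L/I-1 ? ·: LL|Ll|ll
L/I-2 un ·: LL|Ll
L/II-1 ? I-1×I-2: LL|Ll|ll
L/II-2 un I-1×I-2: LL|Ll
⇒ L over [I-1,I-2,II-1,II-2]: 18 consistent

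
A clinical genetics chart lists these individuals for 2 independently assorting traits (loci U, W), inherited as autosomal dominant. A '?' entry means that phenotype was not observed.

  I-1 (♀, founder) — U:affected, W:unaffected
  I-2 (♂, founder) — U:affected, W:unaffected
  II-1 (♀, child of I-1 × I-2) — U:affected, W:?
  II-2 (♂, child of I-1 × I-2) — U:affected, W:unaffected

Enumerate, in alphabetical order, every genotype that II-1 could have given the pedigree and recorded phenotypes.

U/I-1 aff ·: Uu|UU
U/I-2 aff ·: Uu|UU
U/II-1 aff I-1×I-2: Uu|UU
U/II-2 aff I-1×I-2: Uu|UU
⇒ U over [I-1,I-2,II-1,II-2]: 13 consistent
W/I-1 un ·: ww
W/I-2 un ·: ww
W/II-1 ? I-1×I-2: ww
W/II-2 un I-1×I-2: ww
⇒ W over [I-1,I-2,II-1,II-2]: 1 consistent

II-1 ∈ {UU ww, Uu ww}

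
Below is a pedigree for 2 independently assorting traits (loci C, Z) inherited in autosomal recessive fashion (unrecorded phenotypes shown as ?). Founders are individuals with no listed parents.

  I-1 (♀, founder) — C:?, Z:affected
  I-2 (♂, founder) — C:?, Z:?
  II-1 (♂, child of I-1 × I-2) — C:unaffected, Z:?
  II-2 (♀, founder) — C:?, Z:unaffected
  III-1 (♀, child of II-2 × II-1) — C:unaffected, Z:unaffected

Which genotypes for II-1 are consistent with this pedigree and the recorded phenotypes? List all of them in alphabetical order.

II-1 ∈ {CC Zz, CC zz, Cc Zz, Cc zz}

C/I-1 ? ·: CC|Cc|cc
C/I-2 ? ·: CC|Cc|cc
C/II-1 un I-1×I-2: CC|Cc
C/II-2 ? ·: CC|Cc|cc
C/III-1 un II-2×II-1: CC|Cc
⇒ C over [I-1,I-2,II-1,II-2,III-1]: 51 consistent
Z/I-1 aff ·: zz
Z/I-2 ? ·: ZZ|Zz|zz
Z/II-1 ? I-1×I-2: Zz|zz
Z/II-2 un ·: ZZ|Zz
Z/III-1 un II-2×II-1: ZZ|Zz
⇒ Z over [I-1,I-2,II-1,II-2,III-1]: 12 consistent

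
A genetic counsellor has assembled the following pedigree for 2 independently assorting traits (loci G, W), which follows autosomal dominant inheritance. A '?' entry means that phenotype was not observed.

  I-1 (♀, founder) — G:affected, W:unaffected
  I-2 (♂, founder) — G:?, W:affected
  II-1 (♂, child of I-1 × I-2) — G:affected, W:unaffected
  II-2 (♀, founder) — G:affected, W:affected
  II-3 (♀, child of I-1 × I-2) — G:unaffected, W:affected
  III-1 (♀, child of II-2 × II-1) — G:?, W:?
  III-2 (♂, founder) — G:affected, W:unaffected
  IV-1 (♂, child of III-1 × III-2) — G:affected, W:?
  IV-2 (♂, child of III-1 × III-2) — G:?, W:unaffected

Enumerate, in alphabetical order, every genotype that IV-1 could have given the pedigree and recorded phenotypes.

G/I-1 aff ·: Gg
G/I-2 ? ·: gg|Gg
G/II-1 aff I-1×I-2: Gg|GG
G/II-2 aff ·: Gg|GG
G/II-3 un I-1×I-2: gg
G/III-1 ? II-2×II-1: gg|Gg|GG
G/III-2 aff ·: Gg|GG
G/IV-1 aff III-1×III-2: Gg|GG
G/IV-2 ? III-1×III-2: gg|Gg|GG
⇒ G over [I-1,I-2,II-1,II-2,II-3,III-1,III-2,IV-1,IV-2]: 86 consistent
W/I-1 un ·: ww
W/I-2 aff ·: Ww
W/II-1 un I-1×I-2: ww
W/II-2 aff ·: Ww|WW
W/II-3 aff I-1×I-2: Ww
W/III-1 ? II-2×II-1: ww|Ww
W/III-2 un ·: ww
W/IV-1 ? III-1×III-2: ww|Ww
W/IV-2 un III-1×III-2: ww
⇒ W over [I-1,I-2,II-1,II-2,II-3,III-1,III-2,IV-1,IV-2]: 5 consistent

IV-1 ∈ {GG Ww, GG ww, Gg Ww, Gg ww}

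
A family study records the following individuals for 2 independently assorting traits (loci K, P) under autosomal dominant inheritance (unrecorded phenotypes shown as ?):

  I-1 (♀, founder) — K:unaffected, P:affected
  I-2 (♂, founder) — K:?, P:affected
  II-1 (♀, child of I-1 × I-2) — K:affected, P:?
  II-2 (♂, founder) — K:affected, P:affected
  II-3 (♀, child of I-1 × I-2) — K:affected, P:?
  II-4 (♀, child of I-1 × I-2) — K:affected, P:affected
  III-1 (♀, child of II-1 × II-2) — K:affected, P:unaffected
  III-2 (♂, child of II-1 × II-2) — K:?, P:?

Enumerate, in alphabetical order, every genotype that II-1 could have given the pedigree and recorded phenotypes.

II-1 ∈ {Kk Pp, Kk pp}

K/I-1 un ·: kk
K/I-2 ? ·: Kk|KK
K/II-1 aff I-1×I-2: Kk
K/II-2 aff ·: Kk|KK
K/II-3 aff I-1×I-2: Kk
K/II-4 aff I-1×I-2: Kk
K/III-1 aff II-1×II-2: Kk|KK
K/III-2 ? II-1×II-2: kk|Kk|KK
⇒ K over [I-1,I-2,II-1,II-2,II-3,II-4,III-1,III-2]: 20 consistent
P/I-1 aff ·: Pp|PP
P/I-2 aff ·: Pp|PP
P/II-1 ? I-1×I-2: pp|Pp
P/II-2 aff ·: Pp
P/II-3 ? I-1×I-2: pp|Pp|PP
P/II-4 aff I-1×I-2: Pp|PP
P/III-1 un II-1×II-2: pp
P/III-2 ? II-1×II-2: pp|Pp|PP
⇒ P over [I-1,I-2,II-1,II-2,II-3,II-4,III-1,III-2]: 54 consistent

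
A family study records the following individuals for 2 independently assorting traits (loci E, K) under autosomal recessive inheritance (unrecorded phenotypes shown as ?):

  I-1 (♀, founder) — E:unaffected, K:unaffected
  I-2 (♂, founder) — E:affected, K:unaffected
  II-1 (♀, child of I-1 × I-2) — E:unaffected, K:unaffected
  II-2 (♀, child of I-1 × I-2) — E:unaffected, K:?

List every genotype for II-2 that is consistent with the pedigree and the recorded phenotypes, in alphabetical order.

E/I-1 un ·: EE|Ee
E/I-2 aff ·: ee
E/II-1 un I-1×I-2: Ee
E/II-2 un I-1×I-2: Ee
⇒ E over [I-1,I-2,II-1,II-2]: 2 consistent
K/I-1 un ·: KK|Kk
K/I-2 un ·: KK|Kk
K/II-1 un I-1×I-2: KK|Kk
K/II-2 ? I-1×I-2: KK|Kk|kk
⇒ K over [I-1,I-2,II-1,II-2]: 15 consistent

II-2 ∈ {Ee KK, Ee Kk, Ee kk}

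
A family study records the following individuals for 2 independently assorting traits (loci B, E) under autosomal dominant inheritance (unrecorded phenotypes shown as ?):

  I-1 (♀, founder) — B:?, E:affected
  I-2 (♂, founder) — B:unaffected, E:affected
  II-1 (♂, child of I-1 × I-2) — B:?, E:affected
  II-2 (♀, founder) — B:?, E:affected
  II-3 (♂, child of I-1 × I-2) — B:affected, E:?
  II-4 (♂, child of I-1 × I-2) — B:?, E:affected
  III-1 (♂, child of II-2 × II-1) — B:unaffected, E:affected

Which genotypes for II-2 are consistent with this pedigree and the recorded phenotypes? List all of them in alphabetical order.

II-2 ∈ {Bb EE, Bb Ee, bb EE, bb Ee}

B/I-1 ? ·: Bb|BB
B/I-2 un ·: bb
B/II-1 ? I-1×I-2: bb|Bb
B/II-2 ? ·: bb|Bb
B/II-3 aff I-1×I-2: Bb
B/II-4 ? I-1×I-2: bb|Bb
B/III-1 un II-2×II-1: bb
⇒ B over [I-1,I-2,II-1,II-2,II-3,II-4,III-1]: 10 consistent
E/I-1 aff ·: Ee|EE
E/I-2 aff ·: Ee|EE
E/II-1 aff I-1×I-2: Ee|EE
E/II-2 aff ·: Ee|EE
E/II-3 ? I-1×I-2: ee|Ee|EE
E/II-4 aff I-1×I-2: Ee|EE
E/III-1 aff II-2×II-1: Ee|EE
⇒ E over [I-1,I-2,II-1,II-2,II-3,II-4,III-1]: 101 consistent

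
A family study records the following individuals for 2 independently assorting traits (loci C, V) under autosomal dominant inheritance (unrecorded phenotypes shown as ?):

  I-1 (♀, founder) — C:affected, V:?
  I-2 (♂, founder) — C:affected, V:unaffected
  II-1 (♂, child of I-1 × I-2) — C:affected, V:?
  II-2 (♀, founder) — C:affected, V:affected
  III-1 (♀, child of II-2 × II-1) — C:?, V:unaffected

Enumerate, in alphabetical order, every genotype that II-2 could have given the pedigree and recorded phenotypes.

II-2 ∈ {CC Vv, Cc Vv}

C/I-1 aff ·: Cc|CC
C/I-2 aff ·: Cc|CC
C/II-1 aff I-1×I-2: Cc|CC
C/II-2 aff ·: Cc|CC
C/III-1 ? II-2×II-1: cc|Cc|CC
⇒ C over [I-1,I-2,II-1,II-2,III-1]: 27 consistent
V/I-1 ? ·: vv|Vv|VV
V/I-2 un ·: vv
V/II-1 ? I-1×I-2: vv|Vv
V/II-2 aff ·: Vv
V/III-1 un II-2×II-1: vv
⇒ V over [I-1,I-2,II-1,II-2,III-1]: 4 consistent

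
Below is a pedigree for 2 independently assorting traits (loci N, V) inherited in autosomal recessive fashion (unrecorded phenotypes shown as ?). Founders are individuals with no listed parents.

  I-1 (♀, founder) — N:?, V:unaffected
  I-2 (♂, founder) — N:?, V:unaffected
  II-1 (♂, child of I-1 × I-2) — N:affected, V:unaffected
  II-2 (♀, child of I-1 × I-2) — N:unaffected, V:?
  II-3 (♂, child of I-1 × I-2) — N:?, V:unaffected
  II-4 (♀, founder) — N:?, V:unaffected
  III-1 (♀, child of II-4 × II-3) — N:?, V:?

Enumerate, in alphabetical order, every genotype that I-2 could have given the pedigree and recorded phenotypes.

N/I-1 ? ·: Nn|nn
N/I-2 ? ·: Nn|nn
N/II-1 aff I-1×I-2: nn
N/II-2 un I-1×I-2: NN|Nn
N/II-3 ? I-1×I-2: NN|Nn|nn
N/II-4 ? ·: NN|Nn|nn
N/III-1 ? II-4×II-3: NN|Nn|nn
⇒ N over [I-1,I-2,II-1,II-2,II-3,II-4,III-1]: 52 consistent
V/I-1 un ·: VV|Vv
V/I-2 un ·: VV|Vv
V/II-1 un I-1×I-2: VV|Vv
V/II-2 ? I-1×I-2: VV|Vv|vv
V/II-3 un I-1×I-2: VV|Vv
V/II-4 un ·: VV|Vv
V/III-1 ? II-4×II-3: VV|Vv|vv
⇒ V over [I-1,I-2,II-1,II-2,II-3,II-4,III-1]: 115 consistent

I-2 ∈ {Nn VV, Nn Vv, nn VV, nn Vv}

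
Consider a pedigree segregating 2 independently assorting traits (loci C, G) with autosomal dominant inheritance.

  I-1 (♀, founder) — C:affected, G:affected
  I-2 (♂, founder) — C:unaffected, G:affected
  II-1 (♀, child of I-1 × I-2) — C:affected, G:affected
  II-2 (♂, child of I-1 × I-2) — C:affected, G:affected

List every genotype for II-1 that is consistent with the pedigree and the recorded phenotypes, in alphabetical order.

II-1 ∈ {Cc GG, Cc Gg}

C/I-1 aff ·: Cc|CC
C/I-2 un ·: cc
C/II-1 aff I-1×I-2: Cc
C/II-2 aff I-1×I-2: Cc
⇒ C over [I-1,I-2,II-1,II-2]: 2 consistent
G/I-1 aff ·: Gg|GG
G/I-2 aff ·: Gg|GG
G/II-1 aff I-1×I-2: Gg|GG
G/II-2 aff I-1×I-2: Gg|GG
⇒ G over [I-1,I-2,II-1,II-2]: 13 consistent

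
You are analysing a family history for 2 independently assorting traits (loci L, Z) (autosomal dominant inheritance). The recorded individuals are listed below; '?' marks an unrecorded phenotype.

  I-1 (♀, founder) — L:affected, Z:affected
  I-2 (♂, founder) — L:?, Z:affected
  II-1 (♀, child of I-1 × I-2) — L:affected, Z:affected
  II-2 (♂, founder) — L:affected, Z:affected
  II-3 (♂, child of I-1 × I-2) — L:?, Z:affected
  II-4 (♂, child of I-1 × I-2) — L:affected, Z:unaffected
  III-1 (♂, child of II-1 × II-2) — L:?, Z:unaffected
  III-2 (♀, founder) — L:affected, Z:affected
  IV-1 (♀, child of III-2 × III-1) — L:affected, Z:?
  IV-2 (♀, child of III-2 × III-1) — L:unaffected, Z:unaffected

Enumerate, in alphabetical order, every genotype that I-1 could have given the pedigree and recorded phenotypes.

I-1 ∈ {LL Zz, Ll Zz}

L/I-1 aff ·: Ll|LL
L/I-2 ? ·: ll|Ll|LL
L/II-1 aff I-1×I-2: Ll|LL
L/II-2 aff ·: Ll|LL
L/II-3 ? I-1×I-2: ll|Ll|LL
L/II-4 aff I-1×I-2: Ll|LL
L/III-1 ? II-1×II-2: ll|Ll
L/III-2 aff ·: Ll
L/IV-1 aff III-2×III-1: Ll|LL
L/IV-2 un III-2×III-1: ll
⇒ L over [I-1,I-2,II-1,II-2,II-3,II-4,III-1,III-2,IV-1,IV-2]: 115 consistent
Z/I-1 aff ·: Zz
Z/I-2 aff ·: Zz
Z/II-1 aff I-1×I-2: Zz
Z/II-2 aff ·: Zz
Z/II-3 aff I-1×I-2: Zz|ZZ
Z/II-4 un I-1×I-2: zz
Z/III-1 un II-1×II-2: zz
Z/III-2 aff ·: Zz
Z/IV-1 ? III-2×III-1: zz|Zz
Z/IV-2 un III-2×III-1: zz
⇒ Z over [I-1,I-2,II-1,II-2,II-3,II-4,III-1,III-2,IV-1,IV-2]: 4 consistent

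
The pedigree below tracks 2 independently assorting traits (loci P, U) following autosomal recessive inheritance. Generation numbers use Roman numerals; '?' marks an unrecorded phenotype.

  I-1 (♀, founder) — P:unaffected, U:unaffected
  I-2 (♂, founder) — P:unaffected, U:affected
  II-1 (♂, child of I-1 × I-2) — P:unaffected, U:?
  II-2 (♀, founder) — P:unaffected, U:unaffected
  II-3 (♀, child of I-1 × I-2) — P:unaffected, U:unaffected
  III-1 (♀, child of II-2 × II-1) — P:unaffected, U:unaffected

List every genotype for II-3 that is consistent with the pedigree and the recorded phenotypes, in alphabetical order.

P/I-1 un ·: PP|Pp
P/I-2 un ·: PP|Pp
P/II-1 un I-1×I-2: PP|Pp
P/II-2 un ·: PP|Pp
P/II-3 un I-1×I-2: PP|Pp
P/III-1 un II-2×II-1: PP|Pp
⇒ P over [I-1,I-2,II-1,II-2,II-3,III-1]: 45 consistent
U/I-1 un ·: UU|Uu
U/I-2 aff ·: uu
U/II-1 ? I-1×I-2: Uu|uu
U/II-2 un ·: UU|Uu
U/II-3 un I-1×I-2: Uu
U/III-1 un II-2×II-1: UU|Uu
⇒ U over [I-1,I-2,II-1,II-2,II-3,III-1]: 10 consistent

II-3 ∈ {PP Uu, Pp Uu}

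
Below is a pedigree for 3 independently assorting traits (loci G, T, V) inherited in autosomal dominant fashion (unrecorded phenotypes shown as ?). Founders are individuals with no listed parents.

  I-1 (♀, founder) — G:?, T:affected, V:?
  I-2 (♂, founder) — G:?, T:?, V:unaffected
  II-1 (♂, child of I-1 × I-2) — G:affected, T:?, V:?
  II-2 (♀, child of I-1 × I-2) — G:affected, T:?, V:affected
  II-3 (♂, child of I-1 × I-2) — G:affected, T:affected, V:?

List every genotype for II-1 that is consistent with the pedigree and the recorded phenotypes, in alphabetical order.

II-1 ∈ {GG TT Vv, GG TT vv, GG Tt Vv, GG Tt vv, GG tt Vv, GG tt vv, Gg TT Vv, Gg TT vv, Gg Tt Vv, Gg Tt vv, Gg tt Vv, Gg tt vv}

G/I-1 ? ·: gg|Gg|GG
G/I-2 ? ·: gg|Gg|GG
G/II-1 aff I-1×I-2: Gg|GG
G/II-2 aff I-1×I-2: Gg|GG
G/II-3 aff I-1×I-2: Gg|GG
⇒ G over [I-1,I-2,II-1,II-2,II-3]: 29 consistent
T/I-1 aff ·: Tt|TT
T/I-2 ? ·: tt|Tt|TT
T/II-1 ? I-1×I-2: tt|Tt|TT
T/II-2 ? I-1×I-2: tt|Tt|TT
T/II-3 aff I-1×I-2: Tt|TT
⇒ T over [I-1,I-2,II-1,II-2,II-3]: 40 consistent
V/I-1 ? ·: Vv|VV
V/I-2 un ·: vv
V/II-1 ? I-1×I-2: vv|Vv
V/II-2 aff I-1×I-2: Vv
V/II-3 ? I-1×I-2: vv|Vv
⇒ V over [I-1,I-2,II-1,II-2,II-3]: 5 consistent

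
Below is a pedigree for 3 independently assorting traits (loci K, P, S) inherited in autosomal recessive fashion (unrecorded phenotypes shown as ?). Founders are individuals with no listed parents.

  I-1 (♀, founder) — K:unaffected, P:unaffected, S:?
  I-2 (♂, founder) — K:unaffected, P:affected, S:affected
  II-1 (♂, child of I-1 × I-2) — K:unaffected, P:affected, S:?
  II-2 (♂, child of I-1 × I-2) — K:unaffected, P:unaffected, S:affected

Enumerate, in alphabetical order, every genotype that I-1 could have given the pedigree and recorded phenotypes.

I-1 ∈ {KK Pp Ss, KK Pp ss, Kk Pp Ss, Kk Pp ss}

K/I-1 un ·: KK|Kk
K/I-2 un ·: KK|Kk
K/II-1 un I-1×I-2: KK|Kk
K/II-2 un I-1×I-2: KK|Kk
⇒ K over [I-1,I-2,II-1,II-2]: 13 consistent
P/I-1 un ·: Pp
P/I-2 aff ·: pp
P/II-1 aff I-1×I-2: pp
P/II-2 un I-1×I-2: Pp
⇒ P over [I-1,I-2,II-1,II-2]: 1 consistent
S/I-1 ? ·: Ss|ss
S/I-2 aff ·: ss
S/II-1 ? I-1×I-2: Ss|ss
S/II-2 aff I-1×I-2: ss
⇒ S over [I-1,I-2,II-1,II-2]: 3 consistent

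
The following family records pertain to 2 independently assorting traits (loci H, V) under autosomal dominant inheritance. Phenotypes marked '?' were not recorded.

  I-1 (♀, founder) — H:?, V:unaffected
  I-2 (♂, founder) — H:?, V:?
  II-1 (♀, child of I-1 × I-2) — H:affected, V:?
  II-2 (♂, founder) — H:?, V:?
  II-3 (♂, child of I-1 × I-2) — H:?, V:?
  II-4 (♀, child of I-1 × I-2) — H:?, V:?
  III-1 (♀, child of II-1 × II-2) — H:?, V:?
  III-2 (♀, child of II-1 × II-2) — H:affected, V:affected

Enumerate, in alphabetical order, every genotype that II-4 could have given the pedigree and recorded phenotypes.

II-4 ∈ {HH Vv, HH vv, Hh Vv, Hh vv, hh Vv, hh vv}

H/I-1 ? ·: hh|Hh|HH
H/I-2 ? ·: hh|Hh|HH
H/II-1 aff I-1×I-2: Hh|HH
H/II-2 ? ·: hh|Hh|HH
H/II-3 ? I-1×I-2: hh|Hh|HH
H/II-4 ? I-1×I-2: hh|Hh|HH
H/III-1 ? II-1×II-2: hh|Hh|HH
H/III-2 aff II-1×II-2: Hh|HH
⇒ H over [I-1,I-2,II-1,II-2,II-3,II-4,III-1,III-2]: 432 consistent
V/I-1 un ·: vv
V/I-2 ? ·: vv|Vv|VV
V/II-1 ? I-1×I-2: vv|Vv
V/II-2 ? ·: vv|Vv|VV
V/II-3 ? I-1×I-2: vv|Vv
V/II-4 ? I-1×I-2: vv|Vv
V/III-1 ? II-1×II-2: vv|Vv|VV
V/III-2 aff II-1×II-2: Vv|VV
⇒ V over [I-1,I-2,II-1,II-2,II-3,II-4,III-1,III-2]: 75 consistent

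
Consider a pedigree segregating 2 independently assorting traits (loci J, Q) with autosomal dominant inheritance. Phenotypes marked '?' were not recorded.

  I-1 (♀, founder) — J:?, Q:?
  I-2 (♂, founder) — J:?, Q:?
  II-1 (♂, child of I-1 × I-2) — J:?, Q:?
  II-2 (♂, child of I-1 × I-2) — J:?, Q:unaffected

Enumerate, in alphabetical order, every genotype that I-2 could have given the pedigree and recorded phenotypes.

I-2 ∈ {JJ Qq, JJ qq, Jj Qq, Jj qq, jj Qq, jj qq}

J/I-1 ? ·: jj|Jj|JJ
J/I-2 ? ·: jj|Jj|JJ
J/II-1 ? I-1×I-2: jj|Jj|JJ
J/II-2 ? I-1×I-2: jj|Jj|JJ
⇒ J over [I-1,I-2,II-1,II-2]: 29 consistent
Q/I-1 ? ·: qq|Qq
Q/I-2 ? ·: qq|Qq
Q/II-1 ? I-1×I-2: qq|Qq|QQ
Q/II-2 un I-1×I-2: qq
⇒ Q over [I-1,I-2,II-1,II-2]: 8 consistent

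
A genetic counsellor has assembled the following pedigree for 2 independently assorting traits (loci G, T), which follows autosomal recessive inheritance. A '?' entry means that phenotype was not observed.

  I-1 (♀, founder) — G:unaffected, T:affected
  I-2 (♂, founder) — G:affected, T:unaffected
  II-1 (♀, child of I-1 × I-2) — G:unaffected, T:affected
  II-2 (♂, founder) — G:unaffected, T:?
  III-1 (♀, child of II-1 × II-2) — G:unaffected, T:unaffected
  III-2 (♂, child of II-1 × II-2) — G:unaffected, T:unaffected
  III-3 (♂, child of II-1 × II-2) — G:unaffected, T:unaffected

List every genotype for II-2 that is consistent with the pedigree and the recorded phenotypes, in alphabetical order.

II-2 ∈ {GG TT, GG Tt, Gg TT, Gg Tt}

G/I-1 un ·: GG|Gg
G/I-2 aff ·: gg
G/II-1 un I-1×I-2: Gg
G/II-2 un ·: GG|Gg
G/III-1 un II-1×II-2: GG|Gg
G/III-2 un II-1×II-2: GG|Gg
G/III-3 un II-1×II-2: GG|Gg
⇒ G over [I-1,I-2,II-1,II-2,III-1,III-2,III-3]: 32 consistent
T/I-1 aff ·: tt
T/I-2 un ·: Tt
T/II-1 aff I-1×I-2: tt
T/II-2 ? ·: TT|Tt
T/III-1 un II-1×II-2: Tt
T/III-2 un II-1×II-2: Tt
T/III-3 un II-1×II-2: Tt
⇒ T over [I-1,I-2,II-1,II-2,III-1,III-2,III-3]: 2 consistent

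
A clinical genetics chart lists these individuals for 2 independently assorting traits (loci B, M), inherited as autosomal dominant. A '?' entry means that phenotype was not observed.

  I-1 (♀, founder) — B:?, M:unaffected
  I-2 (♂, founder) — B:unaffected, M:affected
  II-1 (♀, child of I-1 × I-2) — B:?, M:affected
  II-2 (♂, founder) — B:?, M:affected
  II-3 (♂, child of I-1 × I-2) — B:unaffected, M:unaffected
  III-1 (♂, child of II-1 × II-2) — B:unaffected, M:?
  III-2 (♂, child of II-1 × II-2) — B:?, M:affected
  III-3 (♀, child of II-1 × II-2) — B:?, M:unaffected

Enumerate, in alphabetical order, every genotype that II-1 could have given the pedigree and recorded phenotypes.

II-1 ∈ {Bb Mm, bb Mm}

B/I-1 ? ·: bb|Bb
B/I-2 un ·: bb
B/II-1 ? I-1×I-2: bb|Bb
B/II-2 ? ·: bb|Bb
B/II-3 un I-1×I-2: bb
B/III-1 un II-1×II-2: bb
B/III-2 ? II-1×II-2: bb|Bb|BB
B/III-3 ? II-1×II-2: bb|Bb|BB
⇒ B over [I-1,I-2,II-1,II-2,II-3,III-1,III-2,III-3]: 23 consistent
M/I-1 un ·: mm
M/I-2 aff ·: Mm
M/II-1 aff I-1×I-2: Mm
M/II-2 aff ·: Mm
M/II-3 un I-1×I-2: mm
M/III-1 ? II-1×II-2: mm|Mm|MM
M/III-2 aff II-1×II-2: Mm|MM
M/III-3 un II-1×II-2: mm
⇒ M over [I-1,I-2,II-1,II-2,II-3,III-1,III-2,III-3]: 6 consistent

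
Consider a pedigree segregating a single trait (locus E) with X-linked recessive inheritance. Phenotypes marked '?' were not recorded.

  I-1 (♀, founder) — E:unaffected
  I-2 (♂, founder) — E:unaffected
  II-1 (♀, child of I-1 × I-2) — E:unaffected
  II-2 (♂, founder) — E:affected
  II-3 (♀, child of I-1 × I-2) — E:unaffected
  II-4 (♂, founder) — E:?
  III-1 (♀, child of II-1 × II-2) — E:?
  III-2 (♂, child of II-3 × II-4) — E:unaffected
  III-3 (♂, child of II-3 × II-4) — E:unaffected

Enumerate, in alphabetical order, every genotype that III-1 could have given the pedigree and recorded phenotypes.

III-1 ∈ {X^EX^e, X^eX^e}

E/I-1 un ·: X^EX^E|X^EX^e
E/I-2 un ·: X^EY
E/II-1 un I-1×I-2: X^EX^E|X^EX^e
E/II-2 aff ·: X^eY
E/II-3 un I-1×I-2: X^EX^E|X^EX^e
E/II-4 ? ·: X^EY|X^eY
E/III-1 ? II-1×II-2: X^EX^e|X^eX^e
E/III-2 un II-3×II-4: X^EY
E/III-3 un II-3×II-4: X^EY
⇒ E over [I-1,I-2,II-1,II-2,II-3,II-4,III-1,III-2,III-3]: 14 consistent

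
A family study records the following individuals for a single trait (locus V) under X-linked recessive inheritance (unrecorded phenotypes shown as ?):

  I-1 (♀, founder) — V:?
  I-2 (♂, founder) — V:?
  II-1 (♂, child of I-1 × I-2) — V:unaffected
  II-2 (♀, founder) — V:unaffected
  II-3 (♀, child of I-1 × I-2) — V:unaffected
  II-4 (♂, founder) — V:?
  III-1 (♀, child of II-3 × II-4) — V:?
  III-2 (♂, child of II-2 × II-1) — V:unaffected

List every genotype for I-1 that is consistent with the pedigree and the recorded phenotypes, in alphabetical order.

V/I-1 ? ·: X^VX^V|X^VX^v
V/I-2 ? ·: X^VY|X^vY
V/II-1 un I-1×I-2: X^VY
V/II-2 un ·: X^VX^V|X^VX^v
V/II-3 un I-1×I-2: X^VX^V|X^VX^v
V/II-4 ? ·: X^VY|X^vY
V/III-1 ? II-3×II-4: X^VX^V|X^VX^v|X^vX^v
V/III-2 un II-2×II-1: X^VY
⇒ V over [I-1,I-2,II-1,II-2,II-3,II-4,III-1,III-2]: 32 consistent

I-1 ∈ {X^VX^V, X^VX^v}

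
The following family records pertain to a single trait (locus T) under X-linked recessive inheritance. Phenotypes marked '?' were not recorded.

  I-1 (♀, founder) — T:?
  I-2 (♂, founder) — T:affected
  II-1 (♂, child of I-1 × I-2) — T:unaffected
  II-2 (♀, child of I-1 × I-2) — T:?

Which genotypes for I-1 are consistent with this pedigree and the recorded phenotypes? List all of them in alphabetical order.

I-1 ∈ {X^TX^T, X^TX^t}

T/I-1 ? ·: X^TX^T|X^TX^t
T/I-2 aff ·: X^tY
T/II-1 un I-1×I-2: X^TY
T/II-2 ? I-1×I-2: X^TX^t|X^tX^t
⇒ T over [I-1,I-2,II-1,II-2]: 3 consistent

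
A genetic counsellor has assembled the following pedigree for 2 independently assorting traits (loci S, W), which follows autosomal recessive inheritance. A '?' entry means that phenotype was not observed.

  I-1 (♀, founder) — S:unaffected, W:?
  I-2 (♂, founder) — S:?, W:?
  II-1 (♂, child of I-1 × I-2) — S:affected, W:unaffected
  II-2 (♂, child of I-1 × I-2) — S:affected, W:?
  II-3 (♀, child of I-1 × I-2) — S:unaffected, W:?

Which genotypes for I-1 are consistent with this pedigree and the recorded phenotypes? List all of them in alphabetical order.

S/I-1 un ·: Ss
S/I-2 ? ·: Ss|ss
S/II-1 aff I-1×I-2: ss
S/II-2 aff I-1×I-2: ss
S/II-3 un I-1×I-2: SS|Ss
⇒ S over [I-1,I-2,II-1,II-2,II-3]: 3 consistent
W/I-1 ? ·: WW|Ww|ww
W/I-2 ? ·: WW|Ww|ww
W/II-1 un I-1×I-2: WW|Ww
W/II-2 ? I-1×I-2: WW|Ww|ww
W/II-3 ? I-1×I-2: WW|Ww|ww
⇒ W over [I-1,I-2,II-1,II-2,II-3]: 45 consistent

I-1 ∈ {Ss WW, Ss Ww, Ss ww}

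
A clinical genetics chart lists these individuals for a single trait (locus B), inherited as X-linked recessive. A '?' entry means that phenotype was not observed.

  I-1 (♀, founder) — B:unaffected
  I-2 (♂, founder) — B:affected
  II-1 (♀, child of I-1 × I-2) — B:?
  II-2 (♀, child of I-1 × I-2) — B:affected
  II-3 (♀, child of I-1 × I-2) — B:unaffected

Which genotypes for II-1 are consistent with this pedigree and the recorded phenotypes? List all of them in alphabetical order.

B/I-1 un ·: X^BX^b
B/I-2 aff ·: X^bY
B/II-1 ? I-1×I-2: X^BX^b|X^bX^b
B/II-2 aff I-1×I-2: X^bX^b
B/II-3 un I-1×I-2: X^BX^b
⇒ B over [I-1,I-2,II-1,II-2,II-3]: 2 consistent

II-1 ∈ {X^BX^b, X^bX^b}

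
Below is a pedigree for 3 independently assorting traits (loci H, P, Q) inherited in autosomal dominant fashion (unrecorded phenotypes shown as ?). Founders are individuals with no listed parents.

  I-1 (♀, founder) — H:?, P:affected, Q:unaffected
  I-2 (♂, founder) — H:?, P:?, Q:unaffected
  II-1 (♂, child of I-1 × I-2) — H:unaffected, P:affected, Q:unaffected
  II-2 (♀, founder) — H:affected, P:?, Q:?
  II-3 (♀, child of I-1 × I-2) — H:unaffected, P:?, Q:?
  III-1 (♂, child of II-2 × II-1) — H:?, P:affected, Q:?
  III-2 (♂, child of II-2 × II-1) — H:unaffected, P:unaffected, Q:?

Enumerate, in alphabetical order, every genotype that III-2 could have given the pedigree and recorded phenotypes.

H/I-1 ? ·: hh|Hh
H/I-2 ? ·: hh|Hh
H/II-1 un I-1×I-2: hh
H/II-2 aff ·: Hh
H/II-3 un I-1×I-2: hh
H/III-1 ? II-2×II-1: hh|Hh
H/III-2 un II-2×II-1: hh
⇒ H over [I-1,I-2,II-1,II-2,II-3,III-1,III-2]: 8 consistent
P/I-1 aff ·: Pp|PP
P/I-2 ? ·: pp|Pp|PP
P/II-1 aff I-1×I-2: Pp
P/II-2 ? ·: pp|Pp
P/II-3 ? I-1×I-2: pp|Pp|PP
P/III-1 aff II-2×II-1: Pp|PP
P/III-2 un II-2×II-1: pp
⇒ P over [I-1,I-2,II-1,II-2,II-3,III-1,III-2]: 30 consistent
Q/I-1 un ·: qq
Q/I-2 un ·: qq
Q/II-1 un I-1×I-2: qq
Q/II-2 ? ·: qq|Qq|QQ
Q/II-3 ? I-1×I-2: qq
Q/III-1 ? II-2×II-1: qq|Qq
Q/III-2 ? II-2×II-1: qq|Qq
⇒ Q over [I-1,I-2,II-1,II-2,II-3,III-1,III-2]: 6 consistent

III-2 ∈ {hh pp Qq, hh pp qq}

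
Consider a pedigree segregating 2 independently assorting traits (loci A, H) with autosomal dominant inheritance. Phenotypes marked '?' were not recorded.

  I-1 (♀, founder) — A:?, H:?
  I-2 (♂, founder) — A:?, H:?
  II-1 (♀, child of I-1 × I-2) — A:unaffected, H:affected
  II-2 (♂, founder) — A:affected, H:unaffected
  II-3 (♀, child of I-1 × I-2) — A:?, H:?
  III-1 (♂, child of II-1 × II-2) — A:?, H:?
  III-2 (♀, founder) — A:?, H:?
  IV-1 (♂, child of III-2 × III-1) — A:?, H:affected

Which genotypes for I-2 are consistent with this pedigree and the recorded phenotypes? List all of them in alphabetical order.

I-2 ∈ {Aa HH, Aa Hh, Aa hh, aa HH, aa Hh, aa hh}

A/I-1 ? ·: aa|Aa
A/I-2 ? ·: aa|Aa
A/II-1 un I-1×I-2: aa
A/II-2 aff ·: Aa|AA
A/II-3 ? I-1×I-2: aa|Aa|AA
A/III-1 ? II-1×II-2: aa|Aa
A/III-2 ? ·: aa|Aa|AA
A/IV-1 ? III-2×III-1: aa|Aa|AA
⇒ A over [I-1,I-2,II-1,II-2,II-3,III-1,III-2,IV-1]: 144 consistent
H/I-1 ? ·: hh|Hh|HH
H/I-2 ? ·: hh|Hh|HH
H/II-1 aff I-1×I-2: Hh|HH
H/II-2 un ·: hh
H/II-3 ? I-1×I-2: hh|Hh|HH
H/III-1 ? II-1×II-2: hh|Hh
H/III-2 ? ·: hh|Hh|HH
H/IV-1 aff III-2×III-1: Hh|HH
⇒ H over [I-1,I-2,II-1,II-2,II-3,III-1,III-2,IV-1]: 131 consistent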